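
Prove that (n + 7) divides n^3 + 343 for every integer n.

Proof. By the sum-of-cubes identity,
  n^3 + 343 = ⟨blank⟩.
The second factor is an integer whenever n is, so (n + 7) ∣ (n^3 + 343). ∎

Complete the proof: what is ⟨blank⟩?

(n + 7)(n^2 - 7n + 49)

a^3 + b^3 = (a + b)(a^2 - ab + b^2). With a = n, b = 7:
n^3 + 343 = (n + 7)(n^2 - 7n + 49).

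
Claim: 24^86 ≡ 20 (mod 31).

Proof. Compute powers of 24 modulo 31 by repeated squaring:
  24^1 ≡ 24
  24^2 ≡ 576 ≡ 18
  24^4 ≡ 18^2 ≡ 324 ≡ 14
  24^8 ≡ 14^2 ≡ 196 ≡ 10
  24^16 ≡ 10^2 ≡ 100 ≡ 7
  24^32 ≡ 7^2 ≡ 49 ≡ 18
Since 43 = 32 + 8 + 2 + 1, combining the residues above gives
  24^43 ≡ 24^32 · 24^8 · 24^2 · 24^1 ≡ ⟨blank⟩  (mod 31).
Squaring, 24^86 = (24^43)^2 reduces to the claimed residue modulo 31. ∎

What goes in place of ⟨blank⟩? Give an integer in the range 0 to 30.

24^32 · 24^8 · 24^2 · 24^1 ≡ 18 · 10 · 18 · 24 = 77760.
77760 mod 31 = 12, so 24^43 ≡ 12 (mod 31).

12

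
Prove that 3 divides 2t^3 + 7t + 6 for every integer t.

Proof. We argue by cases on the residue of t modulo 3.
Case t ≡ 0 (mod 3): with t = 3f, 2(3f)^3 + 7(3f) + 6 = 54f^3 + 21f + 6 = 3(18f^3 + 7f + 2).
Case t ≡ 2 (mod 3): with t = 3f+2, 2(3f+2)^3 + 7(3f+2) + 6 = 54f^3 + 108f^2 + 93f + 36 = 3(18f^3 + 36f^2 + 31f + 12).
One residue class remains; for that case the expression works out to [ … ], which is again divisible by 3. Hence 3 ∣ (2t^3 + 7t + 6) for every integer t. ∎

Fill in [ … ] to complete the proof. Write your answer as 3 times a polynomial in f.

Only t ≡ 1 (mod 3) is unaccounted for. Put t = 3f+1:
2(3f+1)^3 + 7(3f+1) + 6 expands to 54f^3 + 54f^2 + 39f + 15,
and factoring out 3 leaves 3(18f^3 + 18f^2 + 13f + 5).

3(18f^3 + 18f^2 + 13f + 5)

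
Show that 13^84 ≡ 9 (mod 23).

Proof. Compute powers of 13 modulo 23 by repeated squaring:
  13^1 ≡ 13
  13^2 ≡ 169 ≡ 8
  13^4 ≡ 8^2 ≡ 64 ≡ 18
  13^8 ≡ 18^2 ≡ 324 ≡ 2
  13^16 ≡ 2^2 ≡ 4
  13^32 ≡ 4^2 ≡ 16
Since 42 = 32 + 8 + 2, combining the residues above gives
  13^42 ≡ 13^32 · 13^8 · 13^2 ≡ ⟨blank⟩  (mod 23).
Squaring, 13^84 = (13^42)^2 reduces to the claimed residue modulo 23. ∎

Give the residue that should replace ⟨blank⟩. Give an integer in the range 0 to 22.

Multiply the listed residues: 16 · 2 · 8 = 32 → 256.
Reducing modulo 23: 256 = 11·23 + 3, so 13^42 ≡ 3.

3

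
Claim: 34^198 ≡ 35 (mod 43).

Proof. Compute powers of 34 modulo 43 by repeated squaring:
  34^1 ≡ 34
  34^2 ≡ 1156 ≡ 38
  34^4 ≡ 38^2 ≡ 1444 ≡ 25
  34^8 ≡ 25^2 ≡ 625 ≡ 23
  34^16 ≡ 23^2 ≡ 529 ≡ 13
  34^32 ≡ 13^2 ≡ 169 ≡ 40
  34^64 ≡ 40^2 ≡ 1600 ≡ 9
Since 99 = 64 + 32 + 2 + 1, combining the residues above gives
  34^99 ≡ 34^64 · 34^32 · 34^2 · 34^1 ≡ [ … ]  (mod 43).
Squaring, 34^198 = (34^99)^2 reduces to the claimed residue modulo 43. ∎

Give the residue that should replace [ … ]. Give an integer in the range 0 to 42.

Multiply the listed residues: 9 · 40 · 38 · 34 = 360 → 13680 → 465120.
Reducing modulo 43: 465120 = 10816·43 + 32, so 34^99 ≡ 32.

32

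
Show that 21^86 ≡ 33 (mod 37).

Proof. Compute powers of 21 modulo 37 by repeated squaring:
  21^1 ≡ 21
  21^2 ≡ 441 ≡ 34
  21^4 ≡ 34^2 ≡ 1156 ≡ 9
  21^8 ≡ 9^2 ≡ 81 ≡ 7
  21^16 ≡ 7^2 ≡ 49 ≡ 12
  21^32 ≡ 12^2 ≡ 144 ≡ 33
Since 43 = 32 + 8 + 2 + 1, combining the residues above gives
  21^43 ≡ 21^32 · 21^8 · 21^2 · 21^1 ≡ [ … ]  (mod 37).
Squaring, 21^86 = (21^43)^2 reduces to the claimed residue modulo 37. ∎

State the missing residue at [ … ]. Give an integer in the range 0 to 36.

25

21^32 · 21^8 · 21^2 · 21^1 ≡ 33 · 7 · 34 · 21 = 164934.
164934 mod 37 = 25, so 21^43 ≡ 25 (mod 37).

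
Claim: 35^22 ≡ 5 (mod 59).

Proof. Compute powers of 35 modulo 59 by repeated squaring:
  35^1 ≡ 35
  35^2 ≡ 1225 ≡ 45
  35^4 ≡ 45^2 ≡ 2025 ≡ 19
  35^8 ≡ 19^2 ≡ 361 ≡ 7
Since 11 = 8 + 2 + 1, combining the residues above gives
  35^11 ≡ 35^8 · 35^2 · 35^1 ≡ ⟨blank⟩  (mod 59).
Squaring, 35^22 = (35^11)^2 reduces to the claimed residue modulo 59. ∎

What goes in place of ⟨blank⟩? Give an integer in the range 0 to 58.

51

Multiply the listed residues: 7 · 45 · 35 = 315 → 11025.
Reducing modulo 59: 11025 = 186·59 + 51, so 35^11 ≡ 51.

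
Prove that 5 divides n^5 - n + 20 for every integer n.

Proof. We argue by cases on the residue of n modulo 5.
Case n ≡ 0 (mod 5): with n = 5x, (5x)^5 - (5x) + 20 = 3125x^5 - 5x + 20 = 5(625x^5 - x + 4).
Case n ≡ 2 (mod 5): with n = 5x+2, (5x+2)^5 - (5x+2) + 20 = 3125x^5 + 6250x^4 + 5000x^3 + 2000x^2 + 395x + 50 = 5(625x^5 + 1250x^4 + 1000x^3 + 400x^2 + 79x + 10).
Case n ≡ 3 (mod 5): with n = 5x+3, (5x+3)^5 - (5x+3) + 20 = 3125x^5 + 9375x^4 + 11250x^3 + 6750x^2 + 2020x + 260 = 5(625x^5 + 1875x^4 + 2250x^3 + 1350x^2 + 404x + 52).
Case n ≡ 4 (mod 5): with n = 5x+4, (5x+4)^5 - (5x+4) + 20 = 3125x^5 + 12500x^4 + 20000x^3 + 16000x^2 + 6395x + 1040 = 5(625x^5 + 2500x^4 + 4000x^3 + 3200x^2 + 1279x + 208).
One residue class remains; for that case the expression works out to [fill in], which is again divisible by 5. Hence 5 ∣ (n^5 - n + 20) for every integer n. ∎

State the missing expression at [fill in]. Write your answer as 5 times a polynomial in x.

5(625x^5 + 625x^4 + 250x^3 + 50x^2 + 4x + 4)

The residues treated are {0, 2, 3, 4}, so the missing case is n ≡ 1 (mod 5); write n = 5x+1.
Then (5x+1)^5 - (5x+1) + 20 = 3125x^5 + 3125x^4 + 1250x^3 + 250x^2 + 20x + 20 = 5(625x^5 + 625x^4 + 250x^3 + 50x^2 + 4x + 4).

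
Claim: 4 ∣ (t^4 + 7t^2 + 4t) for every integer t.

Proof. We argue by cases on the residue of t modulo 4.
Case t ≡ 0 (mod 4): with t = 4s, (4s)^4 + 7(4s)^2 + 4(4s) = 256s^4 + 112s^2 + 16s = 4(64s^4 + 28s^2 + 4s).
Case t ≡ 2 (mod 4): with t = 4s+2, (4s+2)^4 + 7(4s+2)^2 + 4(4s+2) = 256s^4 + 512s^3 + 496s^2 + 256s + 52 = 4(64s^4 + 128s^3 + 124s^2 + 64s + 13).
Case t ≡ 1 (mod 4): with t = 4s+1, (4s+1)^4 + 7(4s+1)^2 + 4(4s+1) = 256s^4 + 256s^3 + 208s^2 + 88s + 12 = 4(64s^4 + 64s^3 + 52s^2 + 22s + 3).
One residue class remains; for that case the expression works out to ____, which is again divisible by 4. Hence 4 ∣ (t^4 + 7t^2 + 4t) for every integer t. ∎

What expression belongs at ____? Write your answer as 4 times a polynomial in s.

4(64s^4 + 192s^3 + 244s^2 + 154s + 39)

The residues treated are {0, 2, 1}, so the missing case is t ≡ 3 (mod 4); write t = 4s+3.
Then (4s+3)^4 + 7(4s+3)^2 + 4(4s+3) = 256s^4 + 768s^3 + 976s^2 + 616s + 156 = 4(64s^4 + 192s^3 + 244s^2 + 154s + 39).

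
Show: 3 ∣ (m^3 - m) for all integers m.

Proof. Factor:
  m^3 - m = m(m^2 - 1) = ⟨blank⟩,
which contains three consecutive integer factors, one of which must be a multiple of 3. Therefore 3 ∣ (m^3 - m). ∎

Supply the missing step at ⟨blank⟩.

m(m^2 - 1) = m(m - 1)(m + 1) = (m - 1)m(m + 1).
These three factors are consecutive integers, so their product is divisible by 3.

(m - 1)m(m + 1)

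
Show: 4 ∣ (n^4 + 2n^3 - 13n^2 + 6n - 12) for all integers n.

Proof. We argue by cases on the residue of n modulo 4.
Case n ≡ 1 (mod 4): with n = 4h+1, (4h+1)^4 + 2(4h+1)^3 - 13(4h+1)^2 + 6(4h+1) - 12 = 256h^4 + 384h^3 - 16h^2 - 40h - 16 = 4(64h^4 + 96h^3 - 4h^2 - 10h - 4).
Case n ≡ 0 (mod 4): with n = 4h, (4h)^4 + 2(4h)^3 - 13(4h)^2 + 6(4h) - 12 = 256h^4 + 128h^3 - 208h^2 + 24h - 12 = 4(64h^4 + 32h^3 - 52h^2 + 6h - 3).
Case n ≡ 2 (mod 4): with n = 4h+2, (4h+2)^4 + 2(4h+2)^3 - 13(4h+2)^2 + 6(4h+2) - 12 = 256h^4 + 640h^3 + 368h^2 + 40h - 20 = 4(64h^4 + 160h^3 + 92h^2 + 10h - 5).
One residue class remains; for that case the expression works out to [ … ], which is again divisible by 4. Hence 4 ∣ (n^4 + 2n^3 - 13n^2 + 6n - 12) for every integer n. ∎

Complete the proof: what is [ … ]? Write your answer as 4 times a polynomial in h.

Only n ≡ 3 (mod 4) is unaccounted for. Put n = 4h+3:
(4h+3)^4 + 2(4h+3)^3 - 13(4h+3)^2 + 6(4h+3) - 12 expands to 256h^4 + 896h^3 + 944h^2 + 360h + 24,
and factoring out 4 leaves 4(64h^4 + 224h^3 + 236h^2 + 90h + 6).

4(64h^4 + 224h^3 + 236h^2 + 90h + 6)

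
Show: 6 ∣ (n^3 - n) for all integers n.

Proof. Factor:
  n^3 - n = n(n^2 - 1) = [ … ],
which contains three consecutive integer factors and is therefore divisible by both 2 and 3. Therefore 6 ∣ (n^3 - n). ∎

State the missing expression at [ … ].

n(n^2 - 1) = n(n - 1)(n + 1) = (n - 1)n(n + 1).
These three factors are consecutive integers, so their product is divisible by 6.

(n - 1)n(n + 1)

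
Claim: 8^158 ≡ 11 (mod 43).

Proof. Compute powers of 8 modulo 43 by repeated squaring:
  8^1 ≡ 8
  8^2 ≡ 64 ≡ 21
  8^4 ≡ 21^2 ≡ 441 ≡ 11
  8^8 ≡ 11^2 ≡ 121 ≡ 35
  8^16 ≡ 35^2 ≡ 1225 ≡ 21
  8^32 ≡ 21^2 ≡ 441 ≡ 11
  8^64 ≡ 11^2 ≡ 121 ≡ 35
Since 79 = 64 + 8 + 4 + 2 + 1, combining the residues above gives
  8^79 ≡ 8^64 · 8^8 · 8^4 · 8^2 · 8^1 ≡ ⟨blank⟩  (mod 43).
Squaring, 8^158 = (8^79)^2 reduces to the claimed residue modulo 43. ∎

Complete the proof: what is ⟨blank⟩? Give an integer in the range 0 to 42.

8^64 · 8^8 · 8^4 · 8^2 · 8^1 ≡ 35 · 35 · 11 · 21 · 8 = 2263800.
2263800 mod 43 = 22, so 8^79 ≡ 22 (mod 43).

22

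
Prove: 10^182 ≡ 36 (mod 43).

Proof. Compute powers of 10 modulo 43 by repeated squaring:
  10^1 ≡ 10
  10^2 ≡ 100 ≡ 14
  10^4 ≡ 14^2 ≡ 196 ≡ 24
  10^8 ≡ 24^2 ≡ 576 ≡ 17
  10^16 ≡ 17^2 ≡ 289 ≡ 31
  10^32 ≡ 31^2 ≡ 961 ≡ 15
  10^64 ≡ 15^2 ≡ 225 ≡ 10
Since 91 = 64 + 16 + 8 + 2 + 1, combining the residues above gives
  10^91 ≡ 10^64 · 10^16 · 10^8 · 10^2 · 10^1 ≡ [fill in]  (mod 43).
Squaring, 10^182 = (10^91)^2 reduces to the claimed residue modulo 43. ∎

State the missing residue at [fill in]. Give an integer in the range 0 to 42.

6

Multiply the listed residues: 10 · 31 · 17 · 14 · 10 = 310 → 5270 → 73780 → 737800.
Reducing modulo 43: 737800 = 17158·43 + 6, so 10^91 ≡ 6.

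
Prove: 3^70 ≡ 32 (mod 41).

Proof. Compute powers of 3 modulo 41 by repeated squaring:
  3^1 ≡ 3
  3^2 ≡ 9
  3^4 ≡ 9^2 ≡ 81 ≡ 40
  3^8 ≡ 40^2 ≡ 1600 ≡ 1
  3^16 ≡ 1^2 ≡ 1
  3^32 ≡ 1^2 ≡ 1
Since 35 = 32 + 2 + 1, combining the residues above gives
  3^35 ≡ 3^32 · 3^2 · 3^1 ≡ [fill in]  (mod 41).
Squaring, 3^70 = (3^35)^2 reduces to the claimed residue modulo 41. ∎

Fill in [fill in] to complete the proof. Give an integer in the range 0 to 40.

27

3^32 · 3^2 · 3^1 ≡ 1 · 9 · 3 = 27.
27 mod 41 = 27, so 3^35 ≡ 27 (mod 41).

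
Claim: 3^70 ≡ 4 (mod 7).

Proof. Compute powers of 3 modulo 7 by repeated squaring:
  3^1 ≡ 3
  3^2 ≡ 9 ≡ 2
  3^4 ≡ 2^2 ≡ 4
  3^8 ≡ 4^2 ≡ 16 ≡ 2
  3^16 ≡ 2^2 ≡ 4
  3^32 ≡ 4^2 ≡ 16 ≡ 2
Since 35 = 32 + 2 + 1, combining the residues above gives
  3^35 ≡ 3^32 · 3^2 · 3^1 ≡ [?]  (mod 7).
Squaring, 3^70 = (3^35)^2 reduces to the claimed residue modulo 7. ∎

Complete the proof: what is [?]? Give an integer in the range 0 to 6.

5

3^32 · 3^2 · 3^1 ≡ 2 · 2 · 3 = 12.
12 mod 7 = 5, so 3^35 ≡ 5 (mod 7).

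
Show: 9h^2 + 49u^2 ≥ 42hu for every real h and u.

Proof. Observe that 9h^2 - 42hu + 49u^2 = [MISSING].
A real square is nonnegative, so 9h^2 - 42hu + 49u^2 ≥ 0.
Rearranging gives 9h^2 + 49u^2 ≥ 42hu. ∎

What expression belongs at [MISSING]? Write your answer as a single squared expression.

(3h - 7u)^2

The leading and trailing coefficients are 3^2 and 7^2, and 42 = 2·3·7, so the trinomial is (3h - 7u)^2.
Hence 9h^2 - 42hu + 49u^2 ≥ 0.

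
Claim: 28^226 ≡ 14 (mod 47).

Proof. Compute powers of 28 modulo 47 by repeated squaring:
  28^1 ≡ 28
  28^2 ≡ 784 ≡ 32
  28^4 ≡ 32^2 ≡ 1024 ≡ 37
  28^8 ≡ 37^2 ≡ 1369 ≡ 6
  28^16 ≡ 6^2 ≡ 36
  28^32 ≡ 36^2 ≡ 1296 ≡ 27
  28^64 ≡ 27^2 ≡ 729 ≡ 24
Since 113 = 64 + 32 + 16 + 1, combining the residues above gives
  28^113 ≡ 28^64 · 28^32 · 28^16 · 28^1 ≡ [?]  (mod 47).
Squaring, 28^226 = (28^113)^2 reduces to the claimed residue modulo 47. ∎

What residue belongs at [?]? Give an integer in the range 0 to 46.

28^64 · 28^32 · 28^16 · 28^1 ≡ 24 · 27 · 36 · 28 = 653184.
653184 mod 47 = 25, so 28^113 ≡ 25 (mod 47).

25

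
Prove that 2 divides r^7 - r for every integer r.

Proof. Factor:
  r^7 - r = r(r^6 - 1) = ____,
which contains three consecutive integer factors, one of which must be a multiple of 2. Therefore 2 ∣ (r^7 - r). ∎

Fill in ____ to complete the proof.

(r - 1)r(r + 1)(r^4 + r^2 + 1)

r^6 - 1 = (r^2 - 1)(r^4 + r^2 + 1), and r^2 - 1 = (r-1)(r+1).
So r(r^6 - 1) = (r - 1)r(r + 1)(r^4 + r^2 + 1).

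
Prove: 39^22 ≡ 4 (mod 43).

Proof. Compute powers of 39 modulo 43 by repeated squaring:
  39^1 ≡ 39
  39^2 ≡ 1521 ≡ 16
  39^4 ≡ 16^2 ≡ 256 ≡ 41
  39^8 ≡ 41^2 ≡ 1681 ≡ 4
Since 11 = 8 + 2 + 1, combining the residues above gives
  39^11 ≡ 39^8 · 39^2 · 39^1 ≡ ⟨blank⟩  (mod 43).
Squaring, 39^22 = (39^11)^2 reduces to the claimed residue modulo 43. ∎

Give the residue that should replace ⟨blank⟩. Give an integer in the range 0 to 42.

39^8 · 39^2 · 39^1 ≡ 4 · 16 · 39 = 2496.
2496 mod 43 = 2, so 39^11 ≡ 2 (mod 43).

2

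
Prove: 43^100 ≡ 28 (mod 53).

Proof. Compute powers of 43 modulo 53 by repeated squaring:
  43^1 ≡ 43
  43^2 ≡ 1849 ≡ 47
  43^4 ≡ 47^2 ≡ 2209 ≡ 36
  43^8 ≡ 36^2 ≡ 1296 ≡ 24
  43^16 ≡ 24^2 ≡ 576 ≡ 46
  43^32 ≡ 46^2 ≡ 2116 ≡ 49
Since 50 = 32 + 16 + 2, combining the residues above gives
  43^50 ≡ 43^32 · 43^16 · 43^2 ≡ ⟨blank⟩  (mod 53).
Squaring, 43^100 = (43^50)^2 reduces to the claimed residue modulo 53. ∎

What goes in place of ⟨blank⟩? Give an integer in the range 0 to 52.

Multiply the listed residues: 49 · 46 · 47 = 2254 → 105938.
Reducing modulo 53: 105938 = 1998·53 + 44, so 43^50 ≡ 44.

44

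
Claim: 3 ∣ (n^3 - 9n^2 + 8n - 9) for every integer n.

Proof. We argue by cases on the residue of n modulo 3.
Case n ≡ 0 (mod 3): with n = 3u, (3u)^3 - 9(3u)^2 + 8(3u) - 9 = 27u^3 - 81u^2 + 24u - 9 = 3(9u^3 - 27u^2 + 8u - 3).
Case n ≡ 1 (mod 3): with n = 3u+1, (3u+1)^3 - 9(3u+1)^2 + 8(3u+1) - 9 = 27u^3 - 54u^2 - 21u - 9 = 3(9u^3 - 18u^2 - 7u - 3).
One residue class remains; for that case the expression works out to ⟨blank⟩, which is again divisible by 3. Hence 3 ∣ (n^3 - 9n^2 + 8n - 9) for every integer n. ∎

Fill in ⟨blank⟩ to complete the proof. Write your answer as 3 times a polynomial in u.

3(9u^3 - 9u^2 - 16u - 7)

Only n ≡ 2 (mod 3) is unaccounted for. Put n = 3u+2:
(3u+2)^3 - 9(3u+2)^2 + 8(3u+2) - 9 expands to 27u^3 - 27u^2 - 48u - 21,
and factoring out 3 leaves 3(9u^3 - 9u^2 - 16u - 7).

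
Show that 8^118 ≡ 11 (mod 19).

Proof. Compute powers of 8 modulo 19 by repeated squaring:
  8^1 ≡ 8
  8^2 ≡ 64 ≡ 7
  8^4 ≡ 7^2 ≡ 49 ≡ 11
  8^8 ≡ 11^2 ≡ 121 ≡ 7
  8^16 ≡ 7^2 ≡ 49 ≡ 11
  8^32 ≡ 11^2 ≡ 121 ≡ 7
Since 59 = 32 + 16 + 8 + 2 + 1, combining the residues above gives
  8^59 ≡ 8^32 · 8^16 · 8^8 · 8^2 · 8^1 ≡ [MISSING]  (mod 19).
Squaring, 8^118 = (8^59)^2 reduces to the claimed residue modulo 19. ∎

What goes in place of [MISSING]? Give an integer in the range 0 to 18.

12

8^32 · 8^16 · 8^8 · 8^2 · 8^1 ≡ 7 · 11 · 7 · 7 · 8 = 30184.
30184 mod 19 = 12, so 8^59 ≡ 12 (mod 19).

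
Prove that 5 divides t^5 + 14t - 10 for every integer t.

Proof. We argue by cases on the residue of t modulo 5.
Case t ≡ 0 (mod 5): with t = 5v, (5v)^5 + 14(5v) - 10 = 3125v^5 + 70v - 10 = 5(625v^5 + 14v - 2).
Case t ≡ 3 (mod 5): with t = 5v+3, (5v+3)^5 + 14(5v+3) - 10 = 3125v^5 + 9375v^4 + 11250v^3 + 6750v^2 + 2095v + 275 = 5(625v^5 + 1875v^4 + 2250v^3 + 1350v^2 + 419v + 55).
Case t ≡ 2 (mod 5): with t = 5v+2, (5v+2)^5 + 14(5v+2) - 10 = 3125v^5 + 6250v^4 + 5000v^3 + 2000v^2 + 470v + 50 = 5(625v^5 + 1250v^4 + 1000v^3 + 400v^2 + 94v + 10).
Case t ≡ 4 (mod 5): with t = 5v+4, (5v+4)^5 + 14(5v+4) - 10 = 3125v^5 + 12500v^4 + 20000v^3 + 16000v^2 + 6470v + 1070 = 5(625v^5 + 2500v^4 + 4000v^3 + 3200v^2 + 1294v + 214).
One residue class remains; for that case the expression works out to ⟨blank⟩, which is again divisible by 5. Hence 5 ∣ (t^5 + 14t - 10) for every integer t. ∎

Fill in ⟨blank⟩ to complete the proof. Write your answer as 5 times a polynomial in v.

The residues treated are {0, 3, 2, 4}, so the missing case is t ≡ 1 (mod 5); write t = 5v+1.
Then (5v+1)^5 + 14(5v+1) - 10 = 3125v^5 + 3125v^4 + 1250v^3 + 250v^2 + 95v + 5 = 5(625v^5 + 625v^4 + 250v^3 + 50v^2 + 19v + 1).

5(625v^5 + 625v^4 + 250v^3 + 50v^2 + 19v + 1)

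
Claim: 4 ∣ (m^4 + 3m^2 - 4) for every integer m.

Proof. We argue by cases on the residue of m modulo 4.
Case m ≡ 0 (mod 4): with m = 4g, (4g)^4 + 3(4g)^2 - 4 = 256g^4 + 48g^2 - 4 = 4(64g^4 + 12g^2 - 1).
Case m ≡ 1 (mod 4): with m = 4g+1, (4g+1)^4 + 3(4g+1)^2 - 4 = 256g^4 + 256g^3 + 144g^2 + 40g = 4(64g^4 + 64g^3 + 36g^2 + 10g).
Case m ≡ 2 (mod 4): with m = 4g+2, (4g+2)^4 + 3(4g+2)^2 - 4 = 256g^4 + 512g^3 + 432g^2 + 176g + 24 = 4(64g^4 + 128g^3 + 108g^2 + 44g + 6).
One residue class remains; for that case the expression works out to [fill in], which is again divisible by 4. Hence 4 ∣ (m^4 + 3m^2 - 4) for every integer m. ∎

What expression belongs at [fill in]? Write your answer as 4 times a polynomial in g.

4(64g^4 + 192g^3 + 228g^2 + 126g + 26)

The residues treated are {0, 1, 2}, so the missing case is m ≡ 3 (mod 4); write m = 4g+3.
Then (4g+3)^4 + 3(4g+3)^2 - 4 = 256g^4 + 768g^3 + 912g^2 + 504g + 104 = 4(64g^4 + 192g^3 + 228g^2 + 126g + 26).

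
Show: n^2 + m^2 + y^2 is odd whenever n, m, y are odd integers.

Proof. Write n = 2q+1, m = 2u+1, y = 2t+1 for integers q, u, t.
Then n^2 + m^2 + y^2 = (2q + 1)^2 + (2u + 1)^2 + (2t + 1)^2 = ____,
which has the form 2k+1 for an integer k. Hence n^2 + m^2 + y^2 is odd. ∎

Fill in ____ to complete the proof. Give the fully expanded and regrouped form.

Expanding: (2q + 1)^2 + (2u + 1)^2 + (2t + 1)^2 = 4q^2 + 4q + 4t^2 + 4t + 4u^2 + 4u + 3.
Every term except the constant is even, so this is 2(2q^2 + 2q + 2t^2 + 2t + 2u^2 + 2u + 1) + 1,
and 2q^2 + 2q + 2t^2 + 2t + 2u^2 + 2u + 1 ∈ ℤ gives the required form.

2(2q^2 + 2q + 2t^2 + 2t + 2u^2 + 2u + 1) + 1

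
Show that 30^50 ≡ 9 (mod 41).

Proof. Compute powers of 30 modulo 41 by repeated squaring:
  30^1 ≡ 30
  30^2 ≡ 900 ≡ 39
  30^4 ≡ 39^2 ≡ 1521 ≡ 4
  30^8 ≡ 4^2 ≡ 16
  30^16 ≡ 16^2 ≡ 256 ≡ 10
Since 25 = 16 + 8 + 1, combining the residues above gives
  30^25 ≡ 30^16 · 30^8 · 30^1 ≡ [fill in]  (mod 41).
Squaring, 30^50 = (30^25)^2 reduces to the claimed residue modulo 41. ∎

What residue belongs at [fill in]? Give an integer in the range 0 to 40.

3

30^16 · 30^8 · 30^1 ≡ 10 · 16 · 30 = 4800.
4800 mod 41 = 3, so 30^25 ≡ 3 (mod 41).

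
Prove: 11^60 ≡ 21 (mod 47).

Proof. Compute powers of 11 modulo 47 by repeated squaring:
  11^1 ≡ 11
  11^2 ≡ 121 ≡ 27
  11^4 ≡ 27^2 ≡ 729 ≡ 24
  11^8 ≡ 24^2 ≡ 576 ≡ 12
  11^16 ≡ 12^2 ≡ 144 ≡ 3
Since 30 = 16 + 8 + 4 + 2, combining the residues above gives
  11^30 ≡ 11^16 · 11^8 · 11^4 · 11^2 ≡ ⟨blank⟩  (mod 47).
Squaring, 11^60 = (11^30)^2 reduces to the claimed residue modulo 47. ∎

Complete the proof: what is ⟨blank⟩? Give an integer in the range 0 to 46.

Multiply the listed residues: 3 · 12 · 24 · 27 = 36 → 864 → 23328.
Reducing modulo 47: 23328 = 496·47 + 16, so 11^30 ≡ 16.

16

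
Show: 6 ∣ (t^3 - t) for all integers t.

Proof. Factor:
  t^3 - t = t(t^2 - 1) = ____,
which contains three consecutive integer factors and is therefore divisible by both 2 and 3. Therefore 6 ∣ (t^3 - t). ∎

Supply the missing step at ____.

t(t^2 - 1) = t(t - 1)(t + 1) = (t - 1)t(t + 1).
These three factors are consecutive integers, so their product is divisible by 6.

(t - 1)t(t + 1)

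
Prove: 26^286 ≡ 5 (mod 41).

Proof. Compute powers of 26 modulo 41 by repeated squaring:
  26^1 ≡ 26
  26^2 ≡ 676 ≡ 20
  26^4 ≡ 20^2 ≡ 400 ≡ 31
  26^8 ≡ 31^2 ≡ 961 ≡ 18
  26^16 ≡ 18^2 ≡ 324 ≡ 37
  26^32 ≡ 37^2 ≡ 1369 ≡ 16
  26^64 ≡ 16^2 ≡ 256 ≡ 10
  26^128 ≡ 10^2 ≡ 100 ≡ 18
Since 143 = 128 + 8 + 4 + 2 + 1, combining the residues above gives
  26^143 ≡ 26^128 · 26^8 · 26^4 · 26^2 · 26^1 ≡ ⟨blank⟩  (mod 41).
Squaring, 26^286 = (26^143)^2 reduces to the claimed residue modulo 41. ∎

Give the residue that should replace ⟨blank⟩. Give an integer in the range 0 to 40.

26^128 · 26^8 · 26^4 · 26^2 · 26^1 ≡ 18 · 18 · 31 · 20 · 26 = 5222880.
5222880 mod 41 = 13, so 26^143 ≡ 13 (mod 41).

13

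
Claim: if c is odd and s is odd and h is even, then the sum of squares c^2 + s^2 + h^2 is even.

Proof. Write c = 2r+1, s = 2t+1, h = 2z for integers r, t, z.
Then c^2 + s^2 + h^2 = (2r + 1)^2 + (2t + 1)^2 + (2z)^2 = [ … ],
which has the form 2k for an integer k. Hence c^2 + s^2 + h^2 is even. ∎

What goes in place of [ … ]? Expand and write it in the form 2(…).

2(2r^2 + 2r + 2t^2 + 2t + 2z^2 + 1)

(2r + 1)^2 + (2t + 1)^2 + (2z)^2 = 4r^2 + 4r + 4t^2 + 4t + 4z^2 + 2
= 2(2r^2 + 2r + 2t^2 + 2t + 2z^2 + 1).
Since 2r^2 + 2r + 2t^2 + 2t + 2z^2 + 1 is an integer, the sum of squares is of the form 2k for an integer k.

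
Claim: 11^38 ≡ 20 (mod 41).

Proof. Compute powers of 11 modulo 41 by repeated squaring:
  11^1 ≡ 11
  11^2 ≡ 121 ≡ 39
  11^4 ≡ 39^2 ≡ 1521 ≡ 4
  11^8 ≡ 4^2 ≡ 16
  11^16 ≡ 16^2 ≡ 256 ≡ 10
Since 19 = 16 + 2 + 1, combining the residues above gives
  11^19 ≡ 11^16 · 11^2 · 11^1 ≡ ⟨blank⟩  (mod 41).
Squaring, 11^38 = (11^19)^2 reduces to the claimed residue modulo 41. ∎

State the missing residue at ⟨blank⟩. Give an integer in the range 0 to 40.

11^16 · 11^2 · 11^1 ≡ 10 · 39 · 11 = 4290.
4290 mod 41 = 26, so 11^19 ≡ 26 (mod 41).

26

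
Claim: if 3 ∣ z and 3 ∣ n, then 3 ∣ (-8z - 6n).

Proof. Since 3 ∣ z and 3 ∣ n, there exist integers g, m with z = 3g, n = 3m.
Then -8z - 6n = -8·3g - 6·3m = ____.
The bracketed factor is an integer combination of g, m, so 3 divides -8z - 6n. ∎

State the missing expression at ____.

Pull the common 3 out of every term: -8·3g - 6·3m = 3(-8g - 6m).
-8g - 6m is an integer, which exhibits the divisibility.

3(-8g - 6m)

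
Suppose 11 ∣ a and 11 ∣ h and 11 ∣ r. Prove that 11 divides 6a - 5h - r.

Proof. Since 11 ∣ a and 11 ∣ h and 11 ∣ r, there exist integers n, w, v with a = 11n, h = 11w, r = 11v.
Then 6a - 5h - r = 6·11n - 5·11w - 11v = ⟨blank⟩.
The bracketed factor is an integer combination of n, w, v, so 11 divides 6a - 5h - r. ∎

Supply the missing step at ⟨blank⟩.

11(6n - v - 5w)

Each term has a factor of 11: 6·11n - 5·11w - 11v = 11·(6n - v - 5w).
Since 6n - v - 5w is an integer, 11 ∣ (6a - 5h - r).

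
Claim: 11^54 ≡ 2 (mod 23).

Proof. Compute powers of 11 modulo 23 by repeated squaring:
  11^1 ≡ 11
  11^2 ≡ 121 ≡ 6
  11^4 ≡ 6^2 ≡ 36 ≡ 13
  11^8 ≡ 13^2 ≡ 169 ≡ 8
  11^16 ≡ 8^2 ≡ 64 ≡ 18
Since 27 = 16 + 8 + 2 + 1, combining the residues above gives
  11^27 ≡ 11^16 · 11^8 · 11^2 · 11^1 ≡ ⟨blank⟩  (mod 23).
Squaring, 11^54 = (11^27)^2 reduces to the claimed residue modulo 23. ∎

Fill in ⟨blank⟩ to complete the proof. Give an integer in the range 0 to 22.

5

Multiply the listed residues: 18 · 8 · 6 · 11 = 144 → 864 → 9504.
Reducing modulo 23: 9504 = 413·23 + 5, so 11^27 ≡ 5.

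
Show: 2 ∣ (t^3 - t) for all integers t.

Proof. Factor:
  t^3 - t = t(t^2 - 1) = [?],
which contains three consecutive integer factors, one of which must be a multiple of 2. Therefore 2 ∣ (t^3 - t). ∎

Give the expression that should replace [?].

(t - 1)t(t + 1)

t(t^2 - 1) = t(t - 1)(t + 1) = (t - 1)t(t + 1).
These three factors are consecutive integers, so their product is divisible by 2.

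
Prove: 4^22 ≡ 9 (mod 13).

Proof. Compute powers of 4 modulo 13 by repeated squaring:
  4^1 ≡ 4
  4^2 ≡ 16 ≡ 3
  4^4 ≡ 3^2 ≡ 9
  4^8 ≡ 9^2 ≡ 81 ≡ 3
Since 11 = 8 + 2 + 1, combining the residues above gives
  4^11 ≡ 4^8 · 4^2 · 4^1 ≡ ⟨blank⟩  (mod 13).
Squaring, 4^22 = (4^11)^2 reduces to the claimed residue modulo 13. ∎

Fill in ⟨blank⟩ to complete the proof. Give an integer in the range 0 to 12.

10

4^8 · 4^2 · 4^1 ≡ 3 · 3 · 4 = 36.
36 mod 13 = 10, so 4^11 ≡ 10 (mod 13).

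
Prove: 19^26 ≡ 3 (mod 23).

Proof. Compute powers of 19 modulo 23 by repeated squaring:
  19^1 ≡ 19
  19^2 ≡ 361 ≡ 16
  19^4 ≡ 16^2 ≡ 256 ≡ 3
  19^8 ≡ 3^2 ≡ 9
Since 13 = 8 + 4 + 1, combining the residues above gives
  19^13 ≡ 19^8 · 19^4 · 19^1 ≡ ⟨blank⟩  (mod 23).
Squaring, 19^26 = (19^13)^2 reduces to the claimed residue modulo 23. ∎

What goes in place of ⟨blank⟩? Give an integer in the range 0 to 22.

7

19^8 · 19^4 · 19^1 ≡ 9 · 3 · 19 = 513.
513 mod 23 = 7, so 19^13 ≡ 7 (mod 23).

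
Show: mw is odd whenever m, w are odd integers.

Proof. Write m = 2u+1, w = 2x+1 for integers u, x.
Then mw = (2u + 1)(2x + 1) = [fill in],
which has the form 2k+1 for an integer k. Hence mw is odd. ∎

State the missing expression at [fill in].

(2u + 1)(2x + 1) = 4ux + 2u + 2x + 1
= 2(2ux + u + x) + 1.
Since 2ux + u + x is an integer, the product is of the form 2k+1 for an integer k.

2(2ux + u + x) + 1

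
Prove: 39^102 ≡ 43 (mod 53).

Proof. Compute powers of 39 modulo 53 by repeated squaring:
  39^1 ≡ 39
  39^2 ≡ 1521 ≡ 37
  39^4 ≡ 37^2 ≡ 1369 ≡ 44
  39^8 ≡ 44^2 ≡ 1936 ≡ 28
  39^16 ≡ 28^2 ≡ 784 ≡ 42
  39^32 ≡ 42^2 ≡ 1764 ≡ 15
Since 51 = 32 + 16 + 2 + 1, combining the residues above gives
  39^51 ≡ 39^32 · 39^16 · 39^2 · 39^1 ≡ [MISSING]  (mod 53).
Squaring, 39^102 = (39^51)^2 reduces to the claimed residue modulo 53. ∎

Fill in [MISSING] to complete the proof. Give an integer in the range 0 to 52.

39^32 · 39^16 · 39^2 · 39^1 ≡ 15 · 42 · 37 · 39 = 909090.
909090 mod 53 = 34, so 39^51 ≡ 34 (mod 53).

34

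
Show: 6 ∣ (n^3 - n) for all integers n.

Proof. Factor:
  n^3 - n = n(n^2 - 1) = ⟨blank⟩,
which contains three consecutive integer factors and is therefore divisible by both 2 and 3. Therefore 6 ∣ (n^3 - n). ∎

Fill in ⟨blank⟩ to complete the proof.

(n - 1)n(n + 1)

n(n^2 - 1) = n(n - 1)(n + 1) = (n - 1)n(n + 1).
These three factors are consecutive integers, so their product is divisible by 6.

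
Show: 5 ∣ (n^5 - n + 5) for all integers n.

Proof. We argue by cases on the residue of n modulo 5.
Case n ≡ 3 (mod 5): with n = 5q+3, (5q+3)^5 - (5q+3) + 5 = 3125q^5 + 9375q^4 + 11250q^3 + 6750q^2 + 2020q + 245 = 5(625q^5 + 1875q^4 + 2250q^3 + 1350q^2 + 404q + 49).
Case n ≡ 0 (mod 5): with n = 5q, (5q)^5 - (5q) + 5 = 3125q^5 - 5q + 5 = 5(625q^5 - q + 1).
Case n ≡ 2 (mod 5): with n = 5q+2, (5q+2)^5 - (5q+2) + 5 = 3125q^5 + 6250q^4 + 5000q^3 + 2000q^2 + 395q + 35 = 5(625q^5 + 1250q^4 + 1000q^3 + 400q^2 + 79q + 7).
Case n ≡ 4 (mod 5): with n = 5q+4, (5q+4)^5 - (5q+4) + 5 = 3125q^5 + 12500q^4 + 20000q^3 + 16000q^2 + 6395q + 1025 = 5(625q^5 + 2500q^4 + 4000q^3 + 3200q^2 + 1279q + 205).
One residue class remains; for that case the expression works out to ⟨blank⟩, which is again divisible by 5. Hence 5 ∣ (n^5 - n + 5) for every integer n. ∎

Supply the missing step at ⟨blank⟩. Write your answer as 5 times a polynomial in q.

Only n ≡ 1 (mod 5) is unaccounted for. Put n = 5q+1:
(5q+1)^5 - (5q+1) + 5 expands to 3125q^5 + 3125q^4 + 1250q^3 + 250q^2 + 20q + 5,
and factoring out 5 leaves 5(625q^5 + 625q^4 + 250q^3 + 50q^2 + 4q + 1).

5(625q^5 + 625q^4 + 250q^3 + 50q^2 + 4q + 1)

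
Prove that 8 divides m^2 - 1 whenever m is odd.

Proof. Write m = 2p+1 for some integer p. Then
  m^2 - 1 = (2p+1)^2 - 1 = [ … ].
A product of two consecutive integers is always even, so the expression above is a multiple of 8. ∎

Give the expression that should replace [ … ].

4p(p + 1)

(2p+1)^2 - 1 = 4p^2 + 4p + 1 - 1 = 4p^2 + 4p = 4p(p+1).
Since p and p+1 are consecutive, p(p+1) is even, and 4·(even) is a multiple of 8.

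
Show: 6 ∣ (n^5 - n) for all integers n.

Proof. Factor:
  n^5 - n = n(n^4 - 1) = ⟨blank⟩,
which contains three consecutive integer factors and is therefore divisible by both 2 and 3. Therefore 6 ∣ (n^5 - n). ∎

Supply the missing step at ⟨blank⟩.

n^4 - 1 = (n^2 - 1)(n^2 + 1), and n^2 - 1 = (n-1)(n+1).
So n(n^4 - 1) = (n - 1)n(n + 1)(n^2 + 1).

(n - 1)n(n + 1)(n^2 + 1)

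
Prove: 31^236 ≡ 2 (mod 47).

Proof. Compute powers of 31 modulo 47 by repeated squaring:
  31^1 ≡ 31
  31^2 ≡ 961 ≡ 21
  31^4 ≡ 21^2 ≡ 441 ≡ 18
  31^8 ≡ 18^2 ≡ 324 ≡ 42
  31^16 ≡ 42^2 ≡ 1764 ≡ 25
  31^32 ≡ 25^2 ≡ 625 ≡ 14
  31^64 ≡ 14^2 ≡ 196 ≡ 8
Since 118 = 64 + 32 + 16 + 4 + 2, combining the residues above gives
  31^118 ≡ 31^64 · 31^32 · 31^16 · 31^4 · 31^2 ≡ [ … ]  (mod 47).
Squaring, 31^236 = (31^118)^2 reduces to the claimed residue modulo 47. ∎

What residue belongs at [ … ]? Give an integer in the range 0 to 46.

7

31^64 · 31^32 · 31^16 · 31^4 · 31^2 ≡ 8 · 14 · 25 · 18 · 21 = 1058400.
1058400 mod 47 = 7, so 31^118 ≡ 7 (mod 47).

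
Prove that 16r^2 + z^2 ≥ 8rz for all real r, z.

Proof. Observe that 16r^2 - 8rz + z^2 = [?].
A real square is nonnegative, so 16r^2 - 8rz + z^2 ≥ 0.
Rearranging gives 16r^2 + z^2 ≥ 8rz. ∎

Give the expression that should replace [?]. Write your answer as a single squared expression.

16r^2 - 8rz + z^2 is a perfect-square trinomial: the outer terms are (4r)^2 and (z)^2, and the cross term is -2·4r·z.
So 16r^2 - 8rz + z^2 = (4r - z)^2 ≥ 0.

(4r - z)^2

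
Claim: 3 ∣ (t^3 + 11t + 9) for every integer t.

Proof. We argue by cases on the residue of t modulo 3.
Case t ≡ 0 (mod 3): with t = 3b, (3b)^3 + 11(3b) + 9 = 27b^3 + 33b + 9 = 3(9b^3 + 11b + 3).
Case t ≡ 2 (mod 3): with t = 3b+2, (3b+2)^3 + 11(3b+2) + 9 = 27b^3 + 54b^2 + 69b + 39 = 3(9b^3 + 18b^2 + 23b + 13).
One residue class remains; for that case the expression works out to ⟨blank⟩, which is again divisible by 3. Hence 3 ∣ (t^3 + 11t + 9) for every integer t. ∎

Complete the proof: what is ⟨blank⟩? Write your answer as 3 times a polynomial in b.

3(9b^3 + 9b^2 + 14b + 7)

The residues treated are {0, 2}, so the missing case is t ≡ 1 (mod 3); write t = 3b+1.
Then (3b+1)^3 + 11(3b+1) + 9 = 27b^3 + 27b^2 + 42b + 21 = 3(9b^3 + 9b^2 + 14b + 7).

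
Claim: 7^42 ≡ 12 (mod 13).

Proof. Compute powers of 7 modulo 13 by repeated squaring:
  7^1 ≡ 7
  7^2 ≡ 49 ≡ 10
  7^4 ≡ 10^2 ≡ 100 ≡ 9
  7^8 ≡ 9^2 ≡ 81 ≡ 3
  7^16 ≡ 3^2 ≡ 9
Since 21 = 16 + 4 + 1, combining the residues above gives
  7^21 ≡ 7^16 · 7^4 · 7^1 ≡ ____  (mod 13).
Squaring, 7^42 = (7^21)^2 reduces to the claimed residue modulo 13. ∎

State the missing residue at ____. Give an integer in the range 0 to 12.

8

7^16 · 7^4 · 7^1 ≡ 9 · 9 · 7 = 567.
567 mod 13 = 8, so 7^21 ≡ 8 (mod 13).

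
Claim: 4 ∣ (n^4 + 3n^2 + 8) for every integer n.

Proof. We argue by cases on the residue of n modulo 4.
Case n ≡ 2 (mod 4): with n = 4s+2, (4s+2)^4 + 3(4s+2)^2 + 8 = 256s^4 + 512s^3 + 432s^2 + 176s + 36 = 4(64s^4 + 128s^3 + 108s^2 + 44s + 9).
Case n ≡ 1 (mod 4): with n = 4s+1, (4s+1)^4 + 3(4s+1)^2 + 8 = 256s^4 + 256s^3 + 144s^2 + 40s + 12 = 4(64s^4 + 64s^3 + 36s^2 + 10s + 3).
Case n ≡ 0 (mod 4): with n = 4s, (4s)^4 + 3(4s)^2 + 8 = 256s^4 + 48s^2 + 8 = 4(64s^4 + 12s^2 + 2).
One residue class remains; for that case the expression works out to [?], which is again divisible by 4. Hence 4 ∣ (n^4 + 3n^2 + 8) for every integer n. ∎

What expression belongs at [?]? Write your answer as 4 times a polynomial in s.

4(64s^4 + 192s^3 + 228s^2 + 126s + 29)

Only n ≡ 3 (mod 4) is unaccounted for. Put n = 4s+3:
(4s+3)^4 + 3(4s+3)^2 + 8 expands to 256s^4 + 768s^3 + 912s^2 + 504s + 116,
and factoring out 4 leaves 4(64s^4 + 192s^3 + 228s^2 + 126s + 29).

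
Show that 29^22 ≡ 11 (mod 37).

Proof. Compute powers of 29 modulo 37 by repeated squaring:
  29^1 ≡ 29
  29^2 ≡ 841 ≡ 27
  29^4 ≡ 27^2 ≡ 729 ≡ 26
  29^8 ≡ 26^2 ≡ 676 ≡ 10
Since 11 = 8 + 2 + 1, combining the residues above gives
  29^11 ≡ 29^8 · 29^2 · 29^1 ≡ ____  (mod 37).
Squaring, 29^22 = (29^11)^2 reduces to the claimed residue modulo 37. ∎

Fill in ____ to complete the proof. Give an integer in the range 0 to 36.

29^8 · 29^2 · 29^1 ≡ 10 · 27 · 29 = 7830.
7830 mod 37 = 23, so 29^11 ≡ 23 (mod 37).

23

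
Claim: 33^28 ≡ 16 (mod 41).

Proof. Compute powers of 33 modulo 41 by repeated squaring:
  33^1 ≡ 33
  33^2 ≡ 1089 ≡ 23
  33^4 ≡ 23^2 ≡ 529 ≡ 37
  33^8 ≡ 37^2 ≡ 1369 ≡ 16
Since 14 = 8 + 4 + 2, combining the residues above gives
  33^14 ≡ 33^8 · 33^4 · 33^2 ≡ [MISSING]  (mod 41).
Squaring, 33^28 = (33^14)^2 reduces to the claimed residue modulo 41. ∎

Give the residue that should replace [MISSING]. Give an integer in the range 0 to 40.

4

33^8 · 33^4 · 33^2 ≡ 16 · 37 · 23 = 13616.
13616 mod 41 = 4, so 33^14 ≡ 4 (mod 41).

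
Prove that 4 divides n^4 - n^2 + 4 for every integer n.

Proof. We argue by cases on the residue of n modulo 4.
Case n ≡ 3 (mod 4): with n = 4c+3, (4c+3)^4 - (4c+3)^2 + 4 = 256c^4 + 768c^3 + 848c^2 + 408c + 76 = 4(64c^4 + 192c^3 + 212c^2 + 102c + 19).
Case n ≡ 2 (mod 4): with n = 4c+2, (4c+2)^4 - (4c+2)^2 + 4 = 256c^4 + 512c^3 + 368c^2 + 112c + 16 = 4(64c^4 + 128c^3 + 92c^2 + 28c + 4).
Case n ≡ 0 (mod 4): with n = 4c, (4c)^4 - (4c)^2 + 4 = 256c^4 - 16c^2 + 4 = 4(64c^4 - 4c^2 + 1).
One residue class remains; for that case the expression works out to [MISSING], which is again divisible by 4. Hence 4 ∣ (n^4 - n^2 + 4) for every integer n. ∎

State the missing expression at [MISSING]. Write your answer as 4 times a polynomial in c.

The residues treated are {3, 2, 0}, so the missing case is n ≡ 1 (mod 4); write n = 4c+1.
Then (4c+1)^4 - (4c+1)^2 + 4 = 256c^4 + 256c^3 + 80c^2 + 8c + 4 = 4(64c^4 + 64c^3 + 20c^2 + 2c + 1).

4(64c^4 + 64c^3 + 20c^2 + 2c + 1)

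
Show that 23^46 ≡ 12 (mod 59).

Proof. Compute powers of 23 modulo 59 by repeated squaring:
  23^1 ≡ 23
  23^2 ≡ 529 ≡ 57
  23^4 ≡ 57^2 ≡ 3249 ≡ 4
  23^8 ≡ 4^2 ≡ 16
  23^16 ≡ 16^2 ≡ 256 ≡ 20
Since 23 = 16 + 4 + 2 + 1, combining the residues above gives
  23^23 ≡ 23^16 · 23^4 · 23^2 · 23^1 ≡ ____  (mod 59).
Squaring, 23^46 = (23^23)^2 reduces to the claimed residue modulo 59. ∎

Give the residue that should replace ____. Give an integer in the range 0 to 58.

37

Multiply the listed residues: 20 · 4 · 57 · 23 = 80 → 4560 → 104880.
Reducing modulo 59: 104880 = 1777·59 + 37, so 23^23 ≡ 37.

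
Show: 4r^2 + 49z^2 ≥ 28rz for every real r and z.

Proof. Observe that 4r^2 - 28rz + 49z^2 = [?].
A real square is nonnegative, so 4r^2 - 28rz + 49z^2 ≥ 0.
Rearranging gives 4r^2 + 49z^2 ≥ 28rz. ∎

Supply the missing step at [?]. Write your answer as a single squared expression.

4r^2 - 28rz + 49z^2 is a perfect-square trinomial: the outer terms are (2r)^2 and (7z)^2, and the cross term is -2·2r·7z.
So 4r^2 - 28rz + 49z^2 = (2r - 7z)^2 ≥ 0.

(2r - 7z)^2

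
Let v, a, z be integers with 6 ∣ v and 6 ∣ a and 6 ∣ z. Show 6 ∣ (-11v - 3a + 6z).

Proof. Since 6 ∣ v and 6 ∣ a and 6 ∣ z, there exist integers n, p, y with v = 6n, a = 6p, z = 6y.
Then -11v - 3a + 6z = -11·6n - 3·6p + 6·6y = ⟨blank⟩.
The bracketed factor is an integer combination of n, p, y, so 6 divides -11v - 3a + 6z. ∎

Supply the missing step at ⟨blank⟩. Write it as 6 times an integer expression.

6(-11n - 3p + 6y)

Pull the common 6 out of every term: -11·6n - 3·6p + 6·6y = 6(-11n - 3p + 6y).
-11n - 3p + 6y is an integer, which exhibits the divisibility.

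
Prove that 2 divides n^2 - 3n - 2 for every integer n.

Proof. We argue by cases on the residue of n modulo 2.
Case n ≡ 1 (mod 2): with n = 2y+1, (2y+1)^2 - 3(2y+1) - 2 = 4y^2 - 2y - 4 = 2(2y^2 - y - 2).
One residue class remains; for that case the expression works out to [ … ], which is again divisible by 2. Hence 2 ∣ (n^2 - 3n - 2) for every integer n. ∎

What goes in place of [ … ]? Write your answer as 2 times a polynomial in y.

2(2y^2 - 3y - 1)

The residues treated are {1}, so the missing case is n ≡ 0 (mod 2); write n = 2y.
Then (2y)^2 - 3(2y) - 2 = 4y^2 - 6y - 2 = 2(2y^2 - 3y - 1).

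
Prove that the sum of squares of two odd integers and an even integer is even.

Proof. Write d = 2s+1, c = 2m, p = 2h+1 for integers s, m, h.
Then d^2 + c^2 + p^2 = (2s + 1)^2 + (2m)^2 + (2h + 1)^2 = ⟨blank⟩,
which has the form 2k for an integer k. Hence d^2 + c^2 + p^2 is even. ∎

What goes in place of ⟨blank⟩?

2(2h^2 + 2h + 2m^2 + 2s^2 + 2s + 1)

Expanding: (2s + 1)^2 + (2m)^2 + (2h + 1)^2 = 4h^2 + 4h + 4m^2 + 4s^2 + 4s + 2.
Every term is even; pulling out the factor of 2 gives 2(2h^2 + 2h + 2m^2 + 2s^2 + 2s + 1).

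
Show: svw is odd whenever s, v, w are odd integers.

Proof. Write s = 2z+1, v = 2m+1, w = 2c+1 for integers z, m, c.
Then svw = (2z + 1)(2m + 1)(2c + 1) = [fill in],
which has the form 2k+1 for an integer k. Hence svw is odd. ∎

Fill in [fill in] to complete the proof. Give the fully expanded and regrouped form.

2(4cmz + 2cm + 2cz + c + 2mz + m + z) + 1

(2z + 1)(2m + 1)(2c + 1) = 8cmz + 4cm + 4cz + 2c + 4mz + 2m + 2z + 1
= 2(4cmz + 2cm + 2cz + c + 2mz + m + z) + 1.
Since 4cmz + 2cm + 2cz + c + 2mz + m + z is an integer, the product is of the form 2k+1 for an integer k.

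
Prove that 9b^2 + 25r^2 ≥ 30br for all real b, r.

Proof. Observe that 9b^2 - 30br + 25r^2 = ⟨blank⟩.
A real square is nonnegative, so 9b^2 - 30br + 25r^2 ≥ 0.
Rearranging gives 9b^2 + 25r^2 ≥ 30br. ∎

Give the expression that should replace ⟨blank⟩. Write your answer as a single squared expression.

(3b - 5r)^2

The leading and trailing coefficients are 3^2 and 5^2, and 30 = 2·3·5, so the trinomial is (3b - 5r)^2.
Hence 9b^2 - 30br + 25r^2 ≥ 0.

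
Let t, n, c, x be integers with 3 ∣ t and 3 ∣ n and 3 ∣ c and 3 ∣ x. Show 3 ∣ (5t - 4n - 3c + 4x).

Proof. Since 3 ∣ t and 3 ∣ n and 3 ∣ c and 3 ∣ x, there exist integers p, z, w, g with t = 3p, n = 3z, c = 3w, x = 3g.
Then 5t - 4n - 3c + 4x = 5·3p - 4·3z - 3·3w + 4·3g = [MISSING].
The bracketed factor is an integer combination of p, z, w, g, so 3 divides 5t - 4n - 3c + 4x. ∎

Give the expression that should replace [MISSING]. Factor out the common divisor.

3(4g + 5p - 3w - 4z)

Each term has a factor of 3: 5·3p - 4·3z - 3·3w + 4·3g = 3·(4g + 5p - 3w - 4z).
Since 4g + 5p - 3w - 4z is an integer, 3 ∣ (5t - 4n - 3c + 4x).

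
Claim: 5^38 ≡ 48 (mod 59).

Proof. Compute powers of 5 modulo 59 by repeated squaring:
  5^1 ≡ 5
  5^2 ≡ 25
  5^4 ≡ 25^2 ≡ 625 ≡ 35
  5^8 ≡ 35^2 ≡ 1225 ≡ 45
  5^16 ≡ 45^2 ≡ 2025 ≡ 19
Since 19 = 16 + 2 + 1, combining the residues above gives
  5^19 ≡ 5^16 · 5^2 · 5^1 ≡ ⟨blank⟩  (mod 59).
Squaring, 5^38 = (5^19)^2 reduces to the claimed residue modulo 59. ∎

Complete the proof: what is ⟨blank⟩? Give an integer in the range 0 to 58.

5^16 · 5^2 · 5^1 ≡ 19 · 25 · 5 = 2375.
2375 mod 59 = 15, so 5^19 ≡ 15 (mod 59).

15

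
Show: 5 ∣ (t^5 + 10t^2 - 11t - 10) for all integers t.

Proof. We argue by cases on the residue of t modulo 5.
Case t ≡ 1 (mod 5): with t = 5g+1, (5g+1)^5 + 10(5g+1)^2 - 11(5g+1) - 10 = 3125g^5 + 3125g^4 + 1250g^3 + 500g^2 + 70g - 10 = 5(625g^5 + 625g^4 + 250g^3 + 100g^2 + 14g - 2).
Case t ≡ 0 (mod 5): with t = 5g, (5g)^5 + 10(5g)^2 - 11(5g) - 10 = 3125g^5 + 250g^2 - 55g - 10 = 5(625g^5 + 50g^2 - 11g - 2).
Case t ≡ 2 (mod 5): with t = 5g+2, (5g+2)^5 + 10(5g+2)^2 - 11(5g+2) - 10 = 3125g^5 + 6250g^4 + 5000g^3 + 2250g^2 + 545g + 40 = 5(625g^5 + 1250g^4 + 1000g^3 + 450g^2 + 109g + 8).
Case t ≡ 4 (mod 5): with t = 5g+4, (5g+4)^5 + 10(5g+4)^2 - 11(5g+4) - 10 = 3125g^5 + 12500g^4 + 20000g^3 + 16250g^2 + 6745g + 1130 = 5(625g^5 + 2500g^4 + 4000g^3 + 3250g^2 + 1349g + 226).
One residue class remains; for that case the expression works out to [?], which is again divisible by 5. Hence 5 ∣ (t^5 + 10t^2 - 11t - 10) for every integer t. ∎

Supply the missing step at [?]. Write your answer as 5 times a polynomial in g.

Only t ≡ 3 (mod 5) is unaccounted for. Put t = 5g+3:
(5g+3)^5 + 10(5g+3)^2 - 11(5g+3) - 10 expands to 3125g^5 + 9375g^4 + 11250g^3 + 7000g^2 + 2270g + 290,
and factoring out 5 leaves 5(625g^5 + 1875g^4 + 2250g^3 + 1400g^2 + 454g + 58).

5(625g^5 + 1875g^4 + 2250g^3 + 1400g^2 + 454g + 58)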